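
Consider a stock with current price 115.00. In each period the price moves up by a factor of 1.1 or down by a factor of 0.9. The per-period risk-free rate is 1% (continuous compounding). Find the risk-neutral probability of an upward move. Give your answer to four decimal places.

Risk-neutral probability p = (e^0.01 − 0.9)/(1.1 − 0.9) = 0.1101/0.2000 = 0.5503

p = 0.5503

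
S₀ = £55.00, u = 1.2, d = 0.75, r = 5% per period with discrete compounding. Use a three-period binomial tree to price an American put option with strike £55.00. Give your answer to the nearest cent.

£5.51

Risk-neutral probability p = (1 + 0.05 − 0.75)/(1.2 − 0.75) = 0.3000/0.4500 = 0.6667
Terminal stock prices: S_uuu = 95.04, S_uud = 59.4, S_udd = 37.12, S_ddd = 23.2
Terminal payoffs (K − S): max(-40.04, 0) = 0, max(-4.4, 0) = 0, max(17.88, 0) = 17.88, max(31.8, 0) = 31.8
Node uu (S = 79.2): continuation = 1/1.05·[0.6667·0.0000 + 0.3333·0.0000] = 0.0000; exercise value = 0.0000 ≤ continuation, so V_uu = 0.0000
Node ud (S = 49.5): continuation = 1/1.05·[0.6667·0.0000 + 0.3333·17.8750] = 5.6746; exercise value = 5.5000 ≤ continuation, so V_ud = 5.6746
Node dd (S = 30.94): continuation = 1/1.05·[0.6667·17.8750 + 0.3333·31.7969] = 21.4435; exercise value = 24.0625 > continuation, so V_dd = 24.0625 (exercise)
Node u (S = 66): continuation = 1/1.05·[0.6667·0.0000 + 0.3333·5.6746] = 1.8015; exercise value = 0.0000 ≤ continuation, so V_u = 1.8015
Node d (S = 41.25): continuation = 1/1.05·[0.6667·5.6746 + 0.3333·24.0625] = 11.2418; exercise value = 13.7500 > continuation, so V_d = 13.7500 (exercise)
Node 0 (S = 55): continuation = 1/1.05·[0.6667·1.8015 + 0.3333·13.7500] = 5.5089; exercise value = 0.0000 ≤ continuation, so V_0 = 5.5089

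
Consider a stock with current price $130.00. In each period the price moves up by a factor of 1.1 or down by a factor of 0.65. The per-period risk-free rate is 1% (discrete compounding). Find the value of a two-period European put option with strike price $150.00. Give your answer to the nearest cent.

Risk-neutral probability p = (1 + 0.01 − 0.65)/(1.1 − 0.65) = 0.3600/0.4500 = 0.8000
Terminal stock prices: S_uu = 157.3, S_ud = 92.95, S_dd = 54.93
Terminal payoffs (K − S): max(-7.3, 0) = 0, max(57.05, 0) = 57.05, max(95.07, 0) = 95.07
Node u (S = 143): V_u = 1/1.01·[0.8000·0.0000 + 0.2000·57.0500] = 11.2970
Node d (S = 84.5): V_d = 1/1.01·[0.8000·57.0500 + 0.2000·95.0750] = 64.0149
Node 0 (S = 130): V_0 = 1/1.01·[0.8000·11.2970 + 0.2000·64.0149] = 21.6244

$21.62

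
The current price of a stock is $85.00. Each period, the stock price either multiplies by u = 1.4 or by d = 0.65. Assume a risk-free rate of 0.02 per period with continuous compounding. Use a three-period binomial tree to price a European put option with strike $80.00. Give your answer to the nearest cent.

$17.56

Risk-neutral probability p = (e^0.02 − 0.65)/(1.4 − 0.65) = 0.3702/0.7500 = 0.4936
Terminal stock prices: S_uuu = 233.2, S_uud = 108.3, S_udd = 50.28, S_ddd = 23.34
Terminal payoffs (K − S): max(-153.2, 0) = 0, max(-28.29, 0) = 0, max(29.72, 0) = 29.72, max(56.66, 0) = 56.66
Node uu (S = 166.6): V_uu = e^(−0.02)·[0.4936·0.0000 + 0.5064·0.0000] = 0.0000
Node ud (S = 77.35): V_ud = e^(−0.02)·[0.4936·0.0000 + 0.5064·29.7225] = 14.7534
Node dd (S = 35.91): V_dd = e^(−0.02)·[0.4936·29.7225 + 0.5064·56.6569] = 42.5034
Node u (S = 119): V_u = e^(−0.02)·[0.4936·0.0000 + 0.5064·14.7534] = 7.3231
Node d (S = 55.25): V_d = e^(−0.02)·[0.4936·14.7534 + 0.5064·42.5034] = 28.2355
Node 0 (S = 85): V_0 = e^(−0.02)·[0.4936·7.3231 + 0.5064·28.2355] = 17.5584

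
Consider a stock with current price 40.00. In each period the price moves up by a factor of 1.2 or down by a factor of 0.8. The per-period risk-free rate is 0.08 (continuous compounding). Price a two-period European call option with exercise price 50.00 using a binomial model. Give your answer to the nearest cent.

3.25

Risk-neutral probability p = (e^0.08 − 0.8)/(1.2 − 0.8) = 0.2833/0.4000 = 0.7082
Terminal stock prices: S_uu = 57.6, S_ud = 38.4, S_dd = 25.6
Terminal payoffs (S − K): max(7.6, 0) = 7.6, max(-11.6, 0) = 0, max(-24.4, 0) = 0
Node u (S = 48): V_u = e^(−0.08)·[0.7082·7.6000 + 0.2918·0.0000] = 4.9686
Node d (S = 32): V_d = e^(−0.08)·[0.7082·0.0000 + 0.2918·0.0000] = 0.0000
Node 0 (S = 40): V_0 = e^(−0.08)·[0.7082·4.9686 + 0.2918·0.0000] = 3.2483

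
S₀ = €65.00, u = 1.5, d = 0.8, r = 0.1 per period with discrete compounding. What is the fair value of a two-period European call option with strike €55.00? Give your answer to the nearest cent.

€23.16

Risk-neutral probability p = (1 + 0.1 − 0.8)/(1.5 − 0.8) = 0.3000/0.7000 = 0.4286
Terminal stock prices: S_uu = 146.2, S_ud = 78, S_dd = 41.6
Terminal payoffs (S − K): max(91.25, 0) = 91.25, max(23, 0) = 23, max(-13.4, 0) = 0
Node u (S = 97.5): V_u = 1/1.1·[0.4286·91.2500 + 0.5714·23.0000] = 47.5000
Node d (S = 52): V_d = 1/1.1·[0.4286·23.0000 + 0.5714·0.0000] = 8.9610
Node 0 (S = 65): V_0 = 1/1.1·[0.4286·47.5000 + 0.5714·8.9610] = 23.1616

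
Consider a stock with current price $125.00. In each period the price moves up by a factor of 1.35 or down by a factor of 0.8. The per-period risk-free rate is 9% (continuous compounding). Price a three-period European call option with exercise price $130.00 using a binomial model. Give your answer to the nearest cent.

Risk-neutral probability p = (e^0.09 − 0.8)/(1.35 − 0.8) = 0.2942/0.5500 = 0.5349
Terminal stock prices: S_uuu = 307.5, S_uud = 182.3, S_udd = 108, S_ddd = 64
Terminal payoffs (S − K): max(177.5, 0) = 177.5, max(52.25, 0) = 52.25, max(-22, 0) = 0, max(-66, 0) = 0
Node uu (S = 227.8): V_uu = e^(−0.09)·[0.5349·177.5469 + 0.4651·52.2500] = 109.0014
Node ud (S = 135): V_ud = e^(−0.09)·[0.5349·52.2500 + 0.4651·0.0000] = 25.5412
Node dd (S = 80): V_dd = e^(−0.09)·[0.5349·0.0000 + 0.4651·0.0000] = 0.0000
Node u (S = 168.8): V_u = e^(−0.09)·[0.5349·109.0014 + 0.4651·25.5412] = 64.1406
Node d (S = 100): V_d = e^(−0.09)·[0.5349·25.5412 + 0.4651·0.0000] = 12.4853
Node 0 (S = 125): V_0 = e^(−0.09)·[0.5349·64.1406 + 0.4651·12.4853] = 36.6612

$36.66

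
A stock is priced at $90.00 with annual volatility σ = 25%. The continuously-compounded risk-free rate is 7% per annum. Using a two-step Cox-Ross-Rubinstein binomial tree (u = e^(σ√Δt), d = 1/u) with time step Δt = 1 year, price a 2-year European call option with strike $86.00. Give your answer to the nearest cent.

$20.02

CRR parameters: u = e^(σ√Δt) = e^(0.25·√1) = 1.2840, d = 1/u = 0.7788
Per-period rate: rΔt = 0.07·1 = 0.07, so R = e^0.07 = 1.0725
Risk-neutral probability p = (e^0.07 − 0.7788)/(1.2840 − 0.7788) = 0.2937/0.5052 = 0.5813
Terminal stock prices: S_uu = 148.4, S_ud = 90, S_dd = 54.59
Terminal payoffs (S − K): max(62.38, 0) = 62.38, max(4, 0) = 4, max(-31.41, 0) = 0
Node u (S = 115.6): V_u = e^(−0.07)·[0.5813·62.3849 + 0.4187·4.0000] = 35.3764
Node d (S = 70.09): V_d = e^(−0.07)·[0.5813·4.0000 + 0.4187·0.0000] = 2.1682
Node 0 (S = 90): V_0 = e^(−0.07)·[0.5813·35.3764 + 0.4187·2.1682] = 20.0217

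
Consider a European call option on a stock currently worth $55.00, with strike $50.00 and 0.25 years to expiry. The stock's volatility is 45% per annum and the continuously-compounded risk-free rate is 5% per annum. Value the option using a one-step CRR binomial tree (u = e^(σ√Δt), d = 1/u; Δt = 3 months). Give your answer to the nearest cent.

$8.79

CRR parameters: u = e^(σ√Δt) = e^(0.45·√0.25) = 1.2523, d = 1/u = 0.7985
Per-period rate: rΔt = 0.05·0.25 = 0.0125, so R = e^0.0125 = 1.0126
Risk-neutral probability p = (e^0.0125 − 0.7985)/(1.2523 − 0.7985) = 0.2141/0.4538 = 0.4717
Terminal stock prices: S_u = 68.88, S_d = 43.92
Terminal payoffs (S − K): max(18.88, 0) = 18.88, max(-6.082, 0) = 0
Node 0 (S = 55): V_0 = e^(−0.0125)·[0.4717·18.8777 + 0.5283·0.0000] = 8.7941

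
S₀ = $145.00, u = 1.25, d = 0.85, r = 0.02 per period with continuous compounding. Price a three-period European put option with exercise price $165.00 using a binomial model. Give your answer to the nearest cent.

$27.07

Risk-neutral probability p = (e^0.02 − 0.85)/(1.25 − 0.85) = 0.1702/0.4000 = 0.4255
Terminal stock prices: S_uuu = 283.2, S_uud = 192.6, S_udd = 131, S_ddd = 89.05
Terminal payoffs (K − S): max(-118.2, 0) = 0, max(-27.58, 0) = 0, max(34.05, 0) = 34.05, max(75.95, 0) = 75.95
Node uu (S = 226.6): V_uu = e^(−0.02)·[0.4255·0.0000 + 0.5745·0.0000] = 0.0000
Node ud (S = 154.1): V_ud = e^(−0.02)·[0.4255·0.0000 + 0.5745·34.0469] = 19.1725
Node dd (S = 104.8): V_dd = e^(−0.02)·[0.4255·34.0469 + 0.5745·75.9519] = 56.9703
Node u (S = 181.2): V_u = e^(−0.02)·[0.4255·0.0000 + 0.5745·19.1725] = 10.7964
Node d (S = 123.2): V_d = e^(−0.02)·[0.4255·19.1725 + 0.5745·56.9703] = 40.0776
Node 0 (S = 145): V_0 = e^(−0.02)·[0.4255·10.7964 + 0.5745·40.0776] = 27.0715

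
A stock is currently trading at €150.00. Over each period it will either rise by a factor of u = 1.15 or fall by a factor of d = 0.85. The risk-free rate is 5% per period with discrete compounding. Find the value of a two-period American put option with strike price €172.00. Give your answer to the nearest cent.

€22.00

Risk-neutral probability p = (1 + 0.05 − 0.85)/(1.15 − 0.85) = 0.2000/0.3000 = 0.6667
Terminal stock prices: S_uu = 198.4, S_ud = 146.6, S_dd = 108.4
Terminal payoffs (K − S): max(-26.37, 0) = 0, max(25.38, 0) = 25.38, max(63.63, 0) = 63.63
Node u (S = 172.5): continuation = 1/1.05·[0.6667·0.0000 + 0.3333·25.3750] = 8.0556; exercise value = 0.0000 ≤ continuation, so V_u = 8.0556
Node d (S = 127.5): continuation = 1/1.05·[0.6667·25.3750 + 0.3333·63.6250] = 36.3095; exercise value = 44.5000 > continuation, so V_d = 44.5000 (exercise)
Node 0 (S = 150): continuation = 1/1.05·[0.6667·8.0556 + 0.3333·44.5000] = 19.2416; exercise value = 22.0000 > continuation, so V_0 = 22.0000 (exercise)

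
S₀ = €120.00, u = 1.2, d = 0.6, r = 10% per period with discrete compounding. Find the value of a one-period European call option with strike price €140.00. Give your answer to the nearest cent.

€3.03

Risk-neutral probability p = (1 + 0.1 − 0.6)/(1.2 − 0.6) = 0.5000/0.6000 = 0.8333
Terminal stock prices: S_u = 144, S_d = 72
Terminal payoffs (S − K): max(4, 0) = 4, max(-68, 0) = 0
Node 0 (S = 120): V_0 = 1/1.1·[0.8333·4.0000 + 0.1667·0.0000] = 3.0303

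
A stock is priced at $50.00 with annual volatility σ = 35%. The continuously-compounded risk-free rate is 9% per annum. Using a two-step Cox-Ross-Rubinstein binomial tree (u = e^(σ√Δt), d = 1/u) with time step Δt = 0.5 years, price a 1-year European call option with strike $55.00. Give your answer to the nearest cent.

CRR parameters: u = e^(σ√Δt) = e^(0.35·√0.5) = 1.2808, d = 1/u = 0.7808
Per-period rate: rΔt = 0.09·0.5 = 0.045, so R = e^0.045 = 1.0460
Risk-neutral probability p = (e^0.045 − 0.7808)/(1.2808 − 0.7808) = 0.2653/0.5000 = 0.5305
Terminal stock prices: S_uu = 82.02, S_ud = 50, S_dd = 30.48
Terminal payoffs (S − K): max(27.02, 0) = 27.02, max(-5, 0) = 0, max(-24.52, 0) = 0
Node u (S = 64.04): V_u = e^(−0.045)·[0.5305·27.0228 + 0.4695·0.0000] = 13.7046
Node d (S = 39.04): V_d = e^(−0.045)·[0.5305·0.0000 + 0.4695·0.0000] = 0.0000
Node 0 (S = 50): V_0 = e^(−0.045)·[0.5305·13.7046 + 0.4695·0.0000] = 6.9502

$6.95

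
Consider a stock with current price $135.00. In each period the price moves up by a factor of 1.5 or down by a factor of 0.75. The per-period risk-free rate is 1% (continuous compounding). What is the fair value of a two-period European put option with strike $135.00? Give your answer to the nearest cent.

Risk-neutral probability p = (e^0.01 − 0.75)/(1.5 − 0.75) = 0.2601/0.7500 = 0.3467
Terminal stock prices: S_uu = 303.8, S_ud = 151.9, S_dd = 75.94
Terminal payoffs (K − S): max(-168.8, 0) = 0, max(-16.88, 0) = 0, max(59.06, 0) = 59.06
Node u (S = 202.5): V_u = e^(−0.01)·[0.3467·0.0000 + 0.6533·0.0000] = 0.0000
Node d (S = 101.2): V_d = e^(−0.01)·[0.3467·0.0000 + 0.6533·59.0625] = 38.1996
Node 0 (S = 135): V_0 = e^(−0.01)·[0.3467·0.0000 + 0.6533·38.1996] = 24.7062

$24.71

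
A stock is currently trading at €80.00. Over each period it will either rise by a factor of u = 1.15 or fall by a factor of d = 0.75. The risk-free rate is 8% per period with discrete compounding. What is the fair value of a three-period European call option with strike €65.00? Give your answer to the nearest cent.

Risk-neutral probability p = (1 + 0.08 − 0.75)/(1.15 − 0.75) = 0.3300/0.4000 = 0.8250
Terminal stock prices: S_uuu = 121.7, S_uud = 79.35, S_udd = 51.75, S_ddd = 33.75
Terminal payoffs (S − K): max(56.67, 0) = 56.67, max(14.35, 0) = 14.35, max(-13.25, 0) = 0, max(-31.25, 0) = 0
Node uu (S = 105.8): V_uu = 1/1.08·[0.8250·56.6700 + 0.1750·14.3500] = 45.6148
Node ud (S = 69): V_ud = 1/1.08·[0.8250·14.3500 + 0.1750·0.0000] = 10.9618
Node dd (S = 45): V_dd = 1/1.08·[0.8250·0.0000 + 0.1750·0.0000] = 0.0000
Node u (S = 92): V_u = 1/1.08·[0.8250·45.6148 + 0.1750·10.9618] = 36.6209
Node d (S = 60): V_d = 1/1.08·[0.8250·10.9618 + 0.1750·0.0000] = 8.3736
Node 0 (S = 80): V_0 = 1/1.08·[0.8250·36.6209 + 0.1750·8.3736] = 29.3311

€29.33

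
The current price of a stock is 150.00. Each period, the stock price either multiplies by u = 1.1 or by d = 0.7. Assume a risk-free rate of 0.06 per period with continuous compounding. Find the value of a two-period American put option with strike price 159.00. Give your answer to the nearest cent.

Risk-neutral probability p = (e^0.06 − 0.7)/(1.1 − 0.7) = 0.3618/0.4000 = 0.9046
Terminal stock prices: S_uu = 181.5, S_ud = 115.5, S_dd = 73.5
Terminal payoffs (K − S): max(-22.5, 0) = 0, max(43.5, 0) = 43.5, max(85.5, 0) = 85.5
Node u (S = 165): continuation = e^(−0.06)·[0.9046·0.0000 + 0.0954·43.5000] = 3.9086; exercise value = 0.0000 ≤ continuation, so V_u = 3.9086
Node d (S = 105): continuation = e^(−0.06)·[0.9046·43.5000 + 0.0954·85.5000] = 44.7406; exercise value = 54.0000 > continuation, so V_d = 54.0000 (exercise)
Node 0 (S = 150): continuation = e^(−0.06)·[0.9046·3.9086 + 0.0954·54.0000] = 8.1818; exercise value = 9.0000 > continuation, so V_0 = 9.0000 (exercise)

9.00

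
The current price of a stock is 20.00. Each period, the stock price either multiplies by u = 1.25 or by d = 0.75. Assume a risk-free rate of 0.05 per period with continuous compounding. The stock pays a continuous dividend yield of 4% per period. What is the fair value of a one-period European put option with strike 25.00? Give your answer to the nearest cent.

Per-period risk-free factor R = e^0.05 = 1.0513; dividend-adjusted growth = e^(0.05−0.04) = 1.0101.
Risk-neutral probability p = (1.0101 − 0.75)/(1.25 − 0.75) = 0.2601/0.5000 = 0.5201
Terminal stock prices: S_u = 25, S_d = 15
Terminal payoffs (K − S): max(0, 0) = 0, max(10, 0) = 10
Node 0 (S = 20): V_0 = e^(−0.05)·[0.5201·0.0000 + 0.4799·10.0000] = 4.5649

4.56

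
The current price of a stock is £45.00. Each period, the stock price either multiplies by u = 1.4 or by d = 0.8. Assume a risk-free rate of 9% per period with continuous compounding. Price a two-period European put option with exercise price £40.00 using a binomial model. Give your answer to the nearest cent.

Risk-neutral probability p = (e^0.09 − 0.8)/(1.4 − 0.8) = 0.2942/0.6000 = 0.4903
Terminal stock prices: S_uu = 88.2, S_ud = 50.4, S_dd = 28.8
Terminal payoffs (K − S): max(-48.2, 0) = 0, max(-10.4, 0) = 0, max(11.2, 0) = 11.2
Node u (S = 63): V_u = e^(−0.09)·[0.4903·0.0000 + 0.5097·0.0000] = 0.0000
Node d (S = 36): V_d = e^(−0.09)·[0.4903·0.0000 + 0.5097·11.2000] = 5.2174
Node 0 (S = 45): V_0 = e^(−0.09)·[0.4903·0.0000 + 0.5097·5.2174] = 2.4305

£2.43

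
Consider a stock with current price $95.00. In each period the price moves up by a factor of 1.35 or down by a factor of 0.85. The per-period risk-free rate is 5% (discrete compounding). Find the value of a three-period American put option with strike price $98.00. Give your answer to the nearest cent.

$10.92

Risk-neutral probability p = (1 + 0.05 − 0.85)/(1.35 − 0.85) = 0.2000/0.5000 = 0.4000
Terminal stock prices: S_uuu = 233.7, S_uud = 147.2, S_udd = 92.66, S_ddd = 58.34
Terminal payoffs (K − S): max(-135.7, 0) = 0, max(-49.17, 0) = 0, max(5.339, 0) = 5.339, max(39.66, 0) = 39.66
Node uu (S = 173.1): continuation = 1/1.05·[0.4000·0.0000 + 0.6000·0.0000] = 0.0000; exercise value = 0.0000 ≤ continuation, so V_uu = 0.0000
Node ud (S = 109): continuation = 1/1.05·[0.4000·0.0000 + 0.6000·5.3394] = 3.0511; exercise value = 0.0000 ≤ continuation, so V_ud = 3.0511
Node dd (S = 68.64): continuation = 1/1.05·[0.4000·5.3394 + 0.6000·39.6581] = 24.6958; exercise value = 29.3625 > continuation, so V_dd = 29.3625 (exercise)
Node u (S = 128.2): continuation = 1/1.05·[0.4000·0.0000 + 0.6000·3.0511] = 1.7435; exercise value = 0.0000 ≤ continuation, so V_u = 1.7435
Node d (S = 80.75): continuation = 1/1.05·[0.4000·3.0511 + 0.6000·29.3625] = 17.9409; exercise value = 17.2500 ≤ continuation, so V_d = 17.9409
Node 0 (S = 95): continuation = 1/1.05·[0.4000·1.7435 + 0.6000·17.9409] = 10.9161; exercise value = 3.0000 ≤ continuation, so V_0 = 10.9161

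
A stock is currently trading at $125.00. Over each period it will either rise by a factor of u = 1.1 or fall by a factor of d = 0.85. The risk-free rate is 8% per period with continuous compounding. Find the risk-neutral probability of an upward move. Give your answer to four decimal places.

p = 0.9331

Risk-neutral probability p = (e^0.08 − 0.85)/(1.1 − 0.85) = 0.2333/0.2500 = 0.9331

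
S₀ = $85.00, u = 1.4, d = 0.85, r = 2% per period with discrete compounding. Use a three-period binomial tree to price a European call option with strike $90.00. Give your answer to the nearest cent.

$13.62

Risk-neutral probability p = (1 + 0.02 − 0.85)/(1.4 − 0.85) = 0.1700/0.5500 = 0.3091
Terminal stock prices: S_uuu = 233.2, S_uud = 141.6, S_udd = 85.98, S_ddd = 52.2
Terminal payoffs (S − K): max(143.2, 0) = 143.2, max(51.61, 0) = 51.61, max(-4.023, 0) = 0, max(-37.8, 0) = 0
Node uu (S = 166.6): V_uu = 1/1.02·[0.3091·143.2400 + 0.6909·51.6100] = 78.3647
Node ud (S = 101.1): V_ud = 1/1.02·[0.3091·51.6100 + 0.6909·0.0000] = 15.6394
Node dd (S = 61.41): V_dd = 1/1.02·[0.3091·0.0000 + 0.6909·0.0000] = 0.0000
Node u (S = 119): V_u = 1/1.02·[0.3091·78.3647 + 0.6909·15.6394] = 34.3404
Node d (S = 72.25): V_d = 1/1.02·[0.3091·15.6394 + 0.6909·0.0000] = 4.7392
Node 0 (S = 85): V_0 = 1/1.02·[0.3091·34.3404 + 0.6909·4.7392] = 13.6163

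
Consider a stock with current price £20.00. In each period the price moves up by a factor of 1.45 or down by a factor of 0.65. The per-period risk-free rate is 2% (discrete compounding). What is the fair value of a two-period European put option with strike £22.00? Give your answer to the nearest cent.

Risk-neutral probability p = (1 + 0.02 − 0.65)/(1.45 − 0.65) = 0.3700/0.8000 = 0.4625
Terminal stock prices: S_uu = 42.05, S_ud = 18.85, S_dd = 8.45
Terminal payoffs (K − S): max(-20.05, 0) = 0, max(3.15, 0) = 3.15, max(13.55, 0) = 13.55
Node u (S = 29): V_u = 1/1.02·[0.4625·0.0000 + 0.5375·3.1500] = 1.6599
Node d (S = 13): V_d = 1/1.02·[0.4625·3.1500 + 0.5375·13.5500] = 8.5686
Node 0 (S = 20): V_0 = 1/1.02·[0.4625·1.6599 + 0.5375·8.5686] = 5.2680

£5.27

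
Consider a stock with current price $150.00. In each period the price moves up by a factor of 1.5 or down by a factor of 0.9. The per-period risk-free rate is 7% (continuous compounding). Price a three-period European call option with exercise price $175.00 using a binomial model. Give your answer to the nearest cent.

Risk-neutral probability p = (e^0.07 − 0.9)/(1.5 − 0.9) = 0.1725/0.6000 = 0.2875
Terminal stock prices: S_uuu = 506.2, S_uud = 303.8, S_udd = 182.2, S_ddd = 109.4
Terminal payoffs (S − K): max(331.2, 0) = 331.2, max(128.8, 0) = 128.8, max(7.25, 0) = 7.25, max(-65.65, 0) = 0
Node uu (S = 337.5): V_uu = e^(−0.07)·[0.2875·331.2500 + 0.7125·128.7500] = 174.3311
Node ud (S = 202.5): V_ud = e^(−0.07)·[0.2875·128.7500 + 0.7125·7.2500] = 39.3311
Node dd (S = 121.5): V_dd = e^(−0.07)·[0.2875·7.2500 + 0.7125·0.0000] = 1.9436
Node u (S = 225): V_u = e^(−0.07)·[0.2875·174.3311 + 0.7125·39.3311] = 72.8623
Node d (S = 135): V_d = e^(−0.07)·[0.2875·39.3311 + 0.7125·1.9436] = 11.8349
Node 0 (S = 150): V_0 = e^(−0.07)·[0.2875·72.8623 + 0.7125·11.8349] = 27.3947

$27.39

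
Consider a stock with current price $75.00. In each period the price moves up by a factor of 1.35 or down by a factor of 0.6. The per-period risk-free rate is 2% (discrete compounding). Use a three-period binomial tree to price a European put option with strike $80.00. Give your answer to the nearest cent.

Risk-neutral probability p = (1 + 0.02 − 0.6)/(1.35 − 0.6) = 0.4200/0.7500 = 0.5600
Terminal stock prices: S_uuu = 184.5, S_uud = 82.01, S_udd = 36.45, S_ddd = 16.2
Terminal payoffs (K − S): max(-104.5, 0) = 0, max(-2.013, 0) = 0, max(43.55, 0) = 43.55, max(63.8, 0) = 63.8
Node uu (S = 136.7): V_uu = 1/1.02·[0.5600·0.0000 + 0.4400·0.0000] = 0.0000
Node ud (S = 60.75): V_ud = 1/1.02·[0.5600·0.0000 + 0.4400·43.5500] = 18.7863
Node dd (S = 27): V_dd = 1/1.02·[0.5600·43.5500 + 0.4400·63.8000] = 51.4314
Node u (S = 101.2): V_u = 1/1.02·[0.5600·0.0000 + 0.4400·18.7863] = 8.1039
Node d (S = 45): V_d = 1/1.02·[0.5600·18.7863 + 0.4400·51.4314] = 32.5001
Node 0 (S = 75): V_0 = 1/1.02·[0.5600·8.1039 + 0.4400·32.5001] = 18.4688

$18.47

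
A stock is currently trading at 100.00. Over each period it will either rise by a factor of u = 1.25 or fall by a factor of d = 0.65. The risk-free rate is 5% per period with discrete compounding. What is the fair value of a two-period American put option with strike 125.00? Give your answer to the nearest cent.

27.87

Risk-neutral probability p = (1 + 0.05 − 0.65)/(1.25 − 0.65) = 0.4000/0.6000 = 0.6667
Terminal stock prices: S_uu = 156.2, S_ud = 81.25, S_dd = 42.25
Terminal payoffs (K − S): max(-31.25, 0) = 0, max(43.75, 0) = 43.75, max(82.75, 0) = 82.75
Node u (S = 125): continuation = 1/1.05·[0.6667·0.0000 + 0.3333·43.7500] = 13.8889; exercise value = 0.0000 ≤ continuation, so V_u = 13.8889
Node d (S = 65): continuation = 1/1.05·[0.6667·43.7500 + 0.3333·82.7500] = 54.0476; exercise value = 60.0000 > continuation, so V_d = 60.0000 (exercise)
Node 0 (S = 100): continuation = 1/1.05·[0.6667·13.8889 + 0.3333·60.0000] = 27.8660; exercise value = 25.0000 ≤ continuation, so V_0 = 27.8660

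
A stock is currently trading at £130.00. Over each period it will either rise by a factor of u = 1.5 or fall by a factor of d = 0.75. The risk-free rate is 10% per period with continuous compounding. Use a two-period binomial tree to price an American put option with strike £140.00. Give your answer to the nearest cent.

£20.24

Risk-neutral probability p = (e^0.1 − 0.75)/(1.5 − 0.75) = 0.3552/0.7500 = 0.4736
Terminal stock prices: S_uu = 292.5, S_ud = 146.2, S_dd = 73.12
Terminal payoffs (K − S): max(-152.5, 0) = 0, max(-6.25, 0) = 0, max(66.88, 0) = 66.88
Node u (S = 195): continuation = e^(−0.1)·[0.4736·0.0000 + 0.5264·0.0000] = 0.0000; exercise value = 0.0000 ≤ continuation, so V_u = 0.0000
Node d (S = 97.5): continuation = e^(−0.1)·[0.4736·0.0000 + 0.5264·66.8750] = 31.8553; exercise value = 42.5000 > continuation, so V_d = 42.5000 (exercise)
Node 0 (S = 130): continuation = e^(−0.1)·[0.4736·0.0000 + 0.5264·42.5000] = 20.2445; exercise value = 10.0000 ≤ continuation, so V_0 = 20.2445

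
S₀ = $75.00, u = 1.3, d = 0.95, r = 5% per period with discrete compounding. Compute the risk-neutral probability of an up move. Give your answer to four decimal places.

p = 0.2857

Risk-neutral probability p = (1 + 0.05 − 0.95)/(1.3 − 0.95) = 0.1000/0.3500 = 0.2857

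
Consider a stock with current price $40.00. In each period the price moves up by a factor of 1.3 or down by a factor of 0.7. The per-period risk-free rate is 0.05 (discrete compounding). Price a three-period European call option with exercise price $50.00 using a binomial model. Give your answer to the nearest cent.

$6.50

Risk-neutral probability p = (1 + 0.05 − 0.7)/(1.3 − 0.7) = 0.3500/0.6000 = 0.5833
Terminal stock prices: S_uuu = 87.88, S_uud = 47.32, S_udd = 25.48, S_ddd = 13.72
Terminal payoffs (S − K): max(37.88, 0) = 37.88, max(-2.68, 0) = 0, max(-24.52, 0) = 0, max(-36.28, 0) = 0
Node uu (S = 67.6): V_uu = 1/1.05·[0.5833·37.8800 + 0.4167·0.0000] = 21.0444
Node ud (S = 36.4): V_ud = 1/1.05·[0.5833·0.0000 + 0.4167·0.0000] = 0.0000
Node dd (S = 19.6): V_dd = 1/1.05·[0.5833·0.0000 + 0.4167·0.0000] = 0.0000
Node u (S = 52): V_u = 1/1.05·[0.5833·21.0444 + 0.4167·0.0000] = 11.6914
Node d (S = 28): V_d = 1/1.05·[0.5833·0.0000 + 0.4167·0.0000] = 0.0000
Node 0 (S = 40): V_0 = 1/1.05·[0.5833·11.6914 + 0.4167·0.0000] = 6.4952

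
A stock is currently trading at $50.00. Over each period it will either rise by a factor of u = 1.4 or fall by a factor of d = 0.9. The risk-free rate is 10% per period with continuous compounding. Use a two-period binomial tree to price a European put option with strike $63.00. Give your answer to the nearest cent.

Risk-neutral probability p = (e^0.1 − 0.9)/(1.4 − 0.9) = 0.2052/0.5000 = 0.4103
Terminal stock prices: S_uu = 98, S_ud = 63, S_dd = 40.5
Terminal payoffs (K − S): max(-35, 0) = 0, max(0, 0) = 0, max(22.5, 0) = 22.5
Node u (S = 70): V_u = e^(−0.1)·[0.4103·0.0000 + 0.5897·0.0000] = 0.0000
Node d (S = 45): V_d = e^(−0.1)·[0.4103·0.0000 + 0.5897·22.5000] = 12.0048
Node 0 (S = 50): V_0 = e^(−0.1)·[0.4103·0.0000 + 0.5897·12.0048] = 6.4051

$6.41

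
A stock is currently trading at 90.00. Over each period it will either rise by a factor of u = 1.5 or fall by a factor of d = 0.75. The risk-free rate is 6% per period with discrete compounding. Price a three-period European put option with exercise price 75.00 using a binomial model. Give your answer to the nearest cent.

6.28

Risk-neutral probability p = (1 + 0.06 − 0.75)/(1.5 − 0.75) = 0.3100/0.7500 = 0.4133
Terminal stock prices: S_uuu = 303.8, S_uud = 151.9, S_udd = 75.94, S_ddd = 37.97
Terminal payoffs (K − S): max(-228.8, 0) = 0, max(-76.88, 0) = 0, max(-0.9375, 0) = 0, max(37.03, 0) = 37.03
Node uu (S = 202.5): V_uu = 1/1.06·[0.4133·0.0000 + 0.5867·0.0000] = 0.0000
Node ud (S = 101.2): V_ud = 1/1.06·[0.4133·0.0000 + 0.5867·0.0000] = 0.0000
Node dd (S = 50.62): V_dd = 1/1.06·[0.4133·0.0000 + 0.5867·37.0312] = 20.4953
Node u (S = 135): V_u = 1/1.06·[0.4133·0.0000 + 0.5867·0.0000] = 0.0000
Node d (S = 67.5): V_d = 1/1.06·[0.4133·0.0000 + 0.5867·20.4953] = 11.3433
Node 0 (S = 90): V_0 = 1/1.06·[0.4133·0.0000 + 0.5867·11.3433] = 6.2781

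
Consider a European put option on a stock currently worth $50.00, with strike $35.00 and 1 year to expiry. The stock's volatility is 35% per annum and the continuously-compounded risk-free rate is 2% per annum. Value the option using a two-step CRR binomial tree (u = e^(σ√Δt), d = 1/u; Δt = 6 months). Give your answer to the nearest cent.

CRR parameters: u = e^(σ√Δt) = e^(0.35·√0.5) = 1.2808, d = 1/u = 0.7808
Per-period rate: rΔt = 0.02·0.5 = 0.01, so R = e^0.01 = 1.0101
Risk-neutral probability p = (e^0.01 − 0.7808)/(1.2808 − 0.7808) = 0.2293/0.5000 = 0.4585
Terminal stock prices: S_uu = 82.02, S_ud = 50, S_dd = 30.48
Terminal payoffs (K − S): max(-47.02, 0) = 0, max(-15, 0) = 0, max(4.521, 0) = 4.521
Node u (S = 64.04): V_u = e^(−0.01)·[0.4585·0.0000 + 0.5415·0.0000] = 0.0000
Node d (S = 39.04): V_d = e^(−0.01)·[0.4585·0.0000 + 0.5415·4.5207] = 2.4234
Node 0 (S = 50): V_0 = e^(−0.01)·[0.4585·0.0000 + 0.5415·2.4234] = 1.2991

$1.30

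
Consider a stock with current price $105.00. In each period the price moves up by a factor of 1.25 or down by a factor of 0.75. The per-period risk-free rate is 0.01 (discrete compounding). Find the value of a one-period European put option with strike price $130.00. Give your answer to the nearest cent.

Risk-neutral probability p = (1 + 0.01 − 0.75)/(1.25 − 0.75) = 0.2600/0.5000 = 0.5200
Terminal stock prices: S_u = 131.2, S_d = 78.75
Terminal payoffs (K − S): max(-1.25, 0) = 0, max(51.25, 0) = 51.25
Node 0 (S = 105): V_0 = 1/1.01·[0.5200·0.0000 + 0.4800·51.2500] = 24.3564

$24.36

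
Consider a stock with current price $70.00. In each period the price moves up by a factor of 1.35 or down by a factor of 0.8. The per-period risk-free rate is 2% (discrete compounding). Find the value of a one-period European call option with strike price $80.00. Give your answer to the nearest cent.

$5.69

Risk-neutral probability p = (1 + 0.02 − 0.8)/(1.35 − 0.8) = 0.2200/0.5500 = 0.4000
Terminal stock prices: S_u = 94.5, S_d = 56
Terminal payoffs (S − K): max(14.5, 0) = 14.5, max(-24, 0) = 0
Node 0 (S = 70): V_0 = 1/1.02·[0.4000·14.5000 + 0.6000·0.0000] = 5.6863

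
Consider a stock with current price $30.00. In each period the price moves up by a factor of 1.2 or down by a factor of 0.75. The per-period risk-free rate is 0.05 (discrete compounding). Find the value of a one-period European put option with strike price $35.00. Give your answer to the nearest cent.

$3.97

Risk-neutral probability p = (1 + 0.05 − 0.75)/(1.2 − 0.75) = 0.3000/0.4500 = 0.6667
Terminal stock prices: S_u = 36, S_d = 22.5
Terminal payoffs (K − S): max(-1, 0) = 0, max(12.5, 0) = 12.5
Node 0 (S = 30): V_0 = 1/1.05·[0.6667·0.0000 + 0.3333·12.5000] = 3.9683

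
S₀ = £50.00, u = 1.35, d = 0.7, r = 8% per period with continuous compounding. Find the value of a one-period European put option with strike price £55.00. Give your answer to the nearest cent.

Risk-neutral probability p = (e^0.08 − 0.7)/(1.35 − 0.7) = 0.3833/0.6500 = 0.5897
Terminal stock prices: S_u = 67.5, S_d = 35
Terminal payoffs (K − S): max(-12.5, 0) = 0, max(20, 0) = 20
Node 0 (S = 50): V_0 = e^(−0.08)·[0.5897·0.0000 + 0.4103·20.0000] = 7.5756

£7.58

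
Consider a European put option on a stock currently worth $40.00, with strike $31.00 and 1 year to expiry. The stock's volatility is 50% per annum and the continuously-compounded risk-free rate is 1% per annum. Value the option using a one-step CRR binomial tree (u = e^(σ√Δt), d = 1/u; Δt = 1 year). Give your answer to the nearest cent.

$4.09

CRR parameters: u = e^(σ√Δt) = e^(0.5·√1) = 1.6487, d = 1/u = 0.6065
Per-period rate: rΔt = 0.01·1 = 0.01, so R = e^0.01 = 1.0101
Risk-neutral probability p = (e^0.01 − 0.6065)/(1.6487 − 0.6065) = 0.4035/1.0422 = 0.3872
Terminal stock prices: S_u = 65.95, S_d = 24.26
Terminal payoffs (K − S): max(-34.95, 0) = 0, max(6.739, 0) = 6.739
Node 0 (S = 40): V_0 = e^(−0.01)·[0.3872·0.0000 + 0.6128·6.7388] = 4.0885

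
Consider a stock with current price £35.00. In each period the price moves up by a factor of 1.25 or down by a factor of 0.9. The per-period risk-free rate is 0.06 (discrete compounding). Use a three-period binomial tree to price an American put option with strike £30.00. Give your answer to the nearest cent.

£0.60

Risk-neutral probability p = (1 + 0.06 − 0.9)/(1.25 − 0.9) = 0.1600/0.3500 = 0.4571
Terminal stock prices: S_uuu = 68.36, S_uud = 49.22, S_udd = 35.44, S_ddd = 25.52
Terminal payoffs (K − S): max(-38.36, 0) = 0, max(-19.22, 0) = 0, max(-5.438, 0) = 0, max(4.485, 0) = 4.485
Node uu (S = 54.69): continuation = 1/1.06·[0.4571·0.0000 + 0.5429·0.0000] = 0.0000; exercise value = 0.0000 ≤ continuation, so V_uu = 0.0000
Node ud (S = 39.38): continuation = 1/1.06·[0.4571·0.0000 + 0.5429·0.0000] = 0.0000; exercise value = 0.0000 ≤ continuation, so V_ud = 0.0000
Node dd (S = 28.35): continuation = 1/1.06·[0.4571·0.0000 + 0.5429·4.4850] = 2.2969; exercise value = 1.6500 ≤ continuation, so V_dd = 2.2969
Node u (S = 43.75): continuation = 1/1.06·[0.4571·0.0000 + 0.5429·0.0000] = 0.0000; exercise value = 0.0000 ≤ continuation, so V_u = 0.0000
Node d (S = 31.5): continuation = 1/1.06·[0.4571·0.0000 + 0.5429·2.2969] = 1.1763; exercise value = 0.0000 ≤ continuation, so V_d = 1.1763
Node 0 (S = 35): continuation = 1/1.06·[0.4571·0.0000 + 0.5429·1.1763] = 0.6024; exercise value = 0.0000 ≤ continuation, so V_0 = 0.6024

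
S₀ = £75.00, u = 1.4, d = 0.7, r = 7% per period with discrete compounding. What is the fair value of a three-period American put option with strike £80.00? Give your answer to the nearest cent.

£14.85

Risk-neutral probability p = (1 + 0.07 − 0.7)/(1.4 − 0.7) = 0.3700/0.7000 = 0.5286
Terminal stock prices: S_uuu = 205.8, S_uud = 102.9, S_udd = 51.45, S_ddd = 25.72
Terminal payoffs (K − S): max(-125.8, 0) = 0, max(-22.9, 0) = 0, max(28.55, 0) = 28.55, max(54.28, 0) = 54.28
Node uu (S = 147): continuation = 1/1.07·[0.5286·0.0000 + 0.4714·0.0000] = 0.0000; exercise value = 0.0000 ≤ continuation, so V_uu = 0.0000
Node ud (S = 73.5): continuation = 1/1.07·[0.5286·0.0000 + 0.4714·28.5500] = 12.5788; exercise value = 6.5000 ≤ continuation, so V_ud = 12.5788
Node dd (S = 36.75): continuation = 1/1.07·[0.5286·28.5500 + 0.4714·54.2750] = 38.0164; exercise value = 43.2500 > continuation, so V_dd = 43.2500 (exercise)
Node u (S = 105): continuation = 1/1.07·[0.5286·0.0000 + 0.4714·12.5788] = 5.5420; exercise value = 0.0000 ≤ continuation, so V_u = 5.5420
Node d (S = 52.5): continuation = 1/1.07·[0.5286·12.5788 + 0.4714·43.2500] = 25.2692; exercise value = 27.5000 > continuation, so V_d = 27.5000 (exercise)
Node 0 (S = 75): continuation = 1/1.07·[0.5286·5.5420 + 0.4714·27.5000] = 14.8539; exercise value = 5.0000 ≤ continuation, so V_0 = 14.8539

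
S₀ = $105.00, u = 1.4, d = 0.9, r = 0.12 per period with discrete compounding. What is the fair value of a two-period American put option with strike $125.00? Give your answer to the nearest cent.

$20.00

Risk-neutral probability p = (1 + 0.12 − 0.9)/(1.4 − 0.9) = 0.2200/0.5000 = 0.4400
Terminal stock prices: S_uu = 205.8, S_ud = 132.3, S_dd = 85.05
Terminal payoffs (K − S): max(-80.8, 0) = 0, max(-7.3, 0) = 0, max(39.95, 0) = 39.95
Node u (S = 147): continuation = 1/1.12·[0.4400·0.0000 + 0.5600·0.0000] = 0.0000; exercise value = 0.0000 ≤ continuation, so V_u = 0.0000
Node d (S = 94.5): continuation = 1/1.12·[0.4400·0.0000 + 0.5600·39.9500] = 19.9750; exercise value = 30.5000 > continuation, so V_d = 30.5000 (exercise)
Node 0 (S = 105): continuation = 1/1.12·[0.4400·0.0000 + 0.5600·30.5000] = 15.2500; exercise value = 20.0000 > continuation, so V_0 = 20.0000 (exercise)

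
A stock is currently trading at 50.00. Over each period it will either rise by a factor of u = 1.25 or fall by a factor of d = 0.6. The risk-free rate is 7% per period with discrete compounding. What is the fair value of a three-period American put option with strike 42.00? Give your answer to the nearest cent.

3.99

Risk-neutral probability p = (1 + 0.07 − 0.6)/(1.25 − 0.6) = 0.4700/0.6500 = 0.7231
Terminal stock prices: S_uuu = 97.66, S_uud = 46.88, S_udd = 22.5, S_ddd = 10.8
Terminal payoffs (K − S): max(-55.66, 0) = 0, max(-4.875, 0) = 0, max(19.5, 0) = 19.5, max(31.2, 0) = 31.2
Node uu (S = 78.12): continuation = 1/1.07·[0.7231·0.0000 + 0.2769·0.0000] = 0.0000; exercise value = 0.0000 ≤ continuation, so V_uu = 0.0000
Node ud (S = 37.5): continuation = 1/1.07·[0.7231·0.0000 + 0.2769·19.5000] = 5.0467; exercise value = 4.5000 ≤ continuation, so V_ud = 5.0467
Node dd (S = 18): continuation = 1/1.07·[0.7231·19.5000 + 0.2769·31.2000] = 21.2523; exercise value = 24.0000 > continuation, so V_dd = 24.0000 (exercise)
Node u (S = 62.5): continuation = 1/1.07·[0.7231·0.0000 + 0.2769·5.0467] = 1.3061; exercise value = 0.0000 ≤ continuation, so V_u = 1.3061
Node d (S = 30): continuation = 1/1.07·[0.7231·5.0467 + 0.2769·24.0000] = 9.6218; exercise value = 12.0000 > continuation, so V_d = 12.0000 (exercise)
Node 0 (S = 50): continuation = 1/1.07·[0.7231·1.3061 + 0.2769·12.0000] = 3.9883; exercise value = 0.0000 ≤ continuation, so V_0 = 3.9883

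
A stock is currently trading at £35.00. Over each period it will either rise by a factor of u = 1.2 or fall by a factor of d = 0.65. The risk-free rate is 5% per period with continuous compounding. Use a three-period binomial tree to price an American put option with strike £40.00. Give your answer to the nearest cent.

£7.60

Risk-neutral probability p = (e^0.05 − 0.65)/(1.2 − 0.65) = 0.4013/0.5500 = 0.7296
Terminal stock prices: S_uuu = 60.48, S_uud = 32.76, S_udd = 17.75, S_ddd = 9.612
Terminal payoffs (K − S): max(-20.48, 0) = 0, max(7.24, 0) = 7.24, max(22.25, 0) = 22.25, max(30.39, 0) = 30.39
Node uu (S = 50.4): continuation = e^(−0.05)·[0.7296·0.0000 + 0.2704·7.2400] = 1.8623; exercise value = 0.0000 ≤ continuation, so V_uu = 1.8623
Node ud (S = 27.3): continuation = e^(−0.05)·[0.7296·7.2400 + 0.2704·22.2550] = 10.7492; exercise value = 12.7000 > continuation, so V_ud = 12.7000 (exercise)
Node dd (S = 14.79): continuation = e^(−0.05)·[0.7296·22.2550 + 0.2704·30.3881] = 23.2617; exercise value = 25.2125 > continuation, so V_dd = 25.2125 (exercise)
Node u (S = 42): continuation = e^(−0.05)·[0.7296·1.8623 + 0.2704·12.7000] = 4.5593; exercise value = 0.0000 ≤ continuation, so V_u = 4.5593
Node d (S = 22.75): continuation = e^(−0.05)·[0.7296·12.7000 + 0.2704·25.2125] = 15.2992; exercise value = 17.2500 > continuation, so V_d = 17.2500 (exercise)
Node 0 (S = 35): continuation = e^(−0.05)·[0.7296·4.5593 + 0.2704·17.2500] = 7.6013; exercise value = 5.0000 ≤ continuation, so V_0 = 7.6013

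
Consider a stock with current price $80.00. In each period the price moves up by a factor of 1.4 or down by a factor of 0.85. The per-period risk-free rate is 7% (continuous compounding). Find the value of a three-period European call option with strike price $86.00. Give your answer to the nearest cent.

Risk-neutral probability p = (e^0.07 − 0.85)/(1.4 − 0.85) = 0.2225/0.5500 = 0.4046
Terminal stock prices: S_uuu = 219.5, S_uud = 133.3, S_udd = 80.92, S_ddd = 49.13
Terminal payoffs (S − K): max(133.5, 0) = 133.5, max(47.28, 0) = 47.28, max(-5.08, 0) = 0, max(-36.87, 0) = 0
Node uu (S = 156.8): V_uu = e^(−0.07)·[0.4046·133.5200 + 0.5954·47.2800] = 76.6141
Node ud (S = 95.2): V_ud = e^(−0.07)·[0.4046·47.2800 + 0.5954·0.0000] = 17.8345
Node dd (S = 57.8): V_dd = e^(−0.07)·[0.4046·0.0000 + 0.5954·0.0000] = 0.0000
Node u (S = 112): V_u = e^(−0.07)·[0.4046·76.6141 + 0.5954·17.8345] = 38.8010
Node d (S = 68): V_d = e^(−0.07)·[0.4046·17.8345 + 0.5954·0.0000] = 6.7273
Node 0 (S = 80): V_0 = e^(−0.07)·[0.4046·38.8010 + 0.5954·6.7273] = 18.3710

$18.37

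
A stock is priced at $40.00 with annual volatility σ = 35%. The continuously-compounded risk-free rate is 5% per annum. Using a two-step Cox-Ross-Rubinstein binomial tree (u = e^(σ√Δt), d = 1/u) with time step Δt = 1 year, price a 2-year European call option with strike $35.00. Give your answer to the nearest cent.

$11.96

CRR parameters: u = e^(σ√Δt) = e^(0.35·√1) = 1.4191, d = 1/u = 0.7047
Per-period rate: rΔt = 0.05·1 = 0.05, so R = e^0.05 = 1.0513
Risk-neutral probability p = (e^0.05 − 0.7047)/(1.4191 − 0.7047) = 0.3466/0.7144 = 0.4852
Terminal stock prices: S_uu = 80.55, S_ud = 40, S_dd = 19.86
Terminal payoffs (S − K): max(45.55, 0) = 45.55, max(5, 0) = 5, max(-15.14, 0) = 0
Node u (S = 56.76): V_u = e^(−0.05)·[0.4852·45.5501 + 0.5148·5.0000] = 23.4697
Node d (S = 28.19): V_d = e^(−0.05)·[0.4852·5.0000 + 0.5148·0.0000] = 2.3075
Node 0 (S = 40): V_0 = e^(−0.05)·[0.4852·23.4697 + 0.5148·2.3075] = 11.9611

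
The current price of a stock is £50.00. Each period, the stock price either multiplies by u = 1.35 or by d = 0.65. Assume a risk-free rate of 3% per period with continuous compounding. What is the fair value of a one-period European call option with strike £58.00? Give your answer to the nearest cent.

Risk-neutral probability p = (e^0.03 − 0.65)/(1.35 − 0.65) = 0.3805/0.7000 = 0.5435
Terminal stock prices: S_u = 67.5, S_d = 32.5
Terminal payoffs (S − K): max(9.5, 0) = 9.5, max(-25.5, 0) = 0
Node 0 (S = 50): V_0 = e^(−0.03)·[0.5435·9.5000 + 0.4565·0.0000] = 5.0107

£5.01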